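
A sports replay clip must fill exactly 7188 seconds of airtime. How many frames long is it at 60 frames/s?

431280 frames

Frames = 7188 × 60 = 431280.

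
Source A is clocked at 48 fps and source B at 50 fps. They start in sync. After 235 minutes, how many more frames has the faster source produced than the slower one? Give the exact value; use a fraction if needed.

28200 frames

235 min = 14100 s.
A emits 48 × 14100 = 676800 frames; B emits 50 × 14100 = 705000.
Difference = 28200 frames; B is ahead of A.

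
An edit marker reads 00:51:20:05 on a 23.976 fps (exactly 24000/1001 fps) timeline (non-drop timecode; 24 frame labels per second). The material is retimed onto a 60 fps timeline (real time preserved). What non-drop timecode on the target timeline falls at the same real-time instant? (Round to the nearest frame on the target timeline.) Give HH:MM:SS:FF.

00:51:23:17

Source frame index: (0×3600 + 51×60 + 20) × 24 + 5 = 73925.
Real time: 73925 / (24000/1001) = 2959957/960 s.
Target frame: (2959957/960) × (60) = 2959957/16 ≈ 184997.312 → 184997.
At 60 labels/s: frame 184997 → 00:51:23:17.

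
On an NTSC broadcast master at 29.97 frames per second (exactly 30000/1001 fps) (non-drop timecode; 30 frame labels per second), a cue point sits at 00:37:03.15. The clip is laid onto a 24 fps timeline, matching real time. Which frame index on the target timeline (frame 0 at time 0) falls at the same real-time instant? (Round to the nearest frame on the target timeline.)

Source frame index: (0×3600 + 37×60 + 3) × 30 + 15 = 66705.
Real time: 66705 / (30000/1001) = 4451447/2000 s.
Target frame: (4451447/2000) × (24) = 13354341/250 ≈ 53417.364 → 53417.

frame 53417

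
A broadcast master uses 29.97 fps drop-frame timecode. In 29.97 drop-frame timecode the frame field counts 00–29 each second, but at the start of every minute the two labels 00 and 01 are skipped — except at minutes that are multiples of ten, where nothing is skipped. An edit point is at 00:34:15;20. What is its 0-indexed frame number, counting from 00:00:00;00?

61608

Complete 10-minute blocks: 3, each 17982 frames → 53946.
Remaining 4 whole minutes in the current block: 1800 + 3 × 1798 = 7194 frames.
Within the current minute: 15 × 30 + 20 − 2 = 468 (labels ;00/;01 skipped at this minute). Total = 53946 + 7194 + 468 = 61608.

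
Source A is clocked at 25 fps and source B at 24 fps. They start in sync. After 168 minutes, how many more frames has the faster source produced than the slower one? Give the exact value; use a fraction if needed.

168 min = 10080 s.
A emits 25 × 10080 = 252000 frames; B emits 24 × 10080 = 241920.
Difference = 10080 frames; B is behind A.

10080 frames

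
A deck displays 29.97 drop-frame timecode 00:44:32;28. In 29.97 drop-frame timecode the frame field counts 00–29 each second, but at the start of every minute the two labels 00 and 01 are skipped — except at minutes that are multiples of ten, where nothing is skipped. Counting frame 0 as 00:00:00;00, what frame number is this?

Complete 10-minute blocks: 4, each 17982 frames → 71928.
Remaining 4 whole minutes in the current block: 1800 + 3 × 1798 = 7194 frames.
Within the current minute: 32 × 30 + 28 − 2 = 986 (labels ;00/;01 skipped at this minute). Total = 71928 + 7194 + 986 = 80108.

80108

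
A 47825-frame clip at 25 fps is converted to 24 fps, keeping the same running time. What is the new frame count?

Target frames = source frames × (target rate / source rate) = 47825 × (24)/(25) = 47825 × 24/25 = 45912.

45912 frames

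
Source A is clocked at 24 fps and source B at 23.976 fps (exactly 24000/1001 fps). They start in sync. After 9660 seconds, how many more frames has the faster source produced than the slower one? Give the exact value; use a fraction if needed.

A emits 24 × 9660 = 231840 frames; B emits 24000/1001 × 9660 = 33120000/143.
Difference = 33120/143 frames (≈ 231.6084); B is behind A.

33120/143 frames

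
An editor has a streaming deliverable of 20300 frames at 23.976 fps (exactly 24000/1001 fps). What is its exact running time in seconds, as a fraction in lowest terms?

Running time = 20300 ÷ (24000/1001) = 20300 × 1001/24000 = 203203/240 s.

203203/240 seconds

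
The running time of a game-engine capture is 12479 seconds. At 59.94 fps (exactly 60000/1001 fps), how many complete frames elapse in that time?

747992 frames

Frames = 12479 × 60000/1001 = 748740000/1001 ≈ 747992.0080.
Complete frames: 747992.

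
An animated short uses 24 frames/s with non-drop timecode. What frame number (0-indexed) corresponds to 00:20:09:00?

frame 29016

Total seconds to the label: (0 × 3600 + 20 × 60 + 9) = 1209.
Frame index = 1209 × 24 + 0 = 29016.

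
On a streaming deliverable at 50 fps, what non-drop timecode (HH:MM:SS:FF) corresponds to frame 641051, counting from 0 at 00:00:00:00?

641051 ÷ 50 = 12821 full seconds, remainder 1 frame.
12821 s = 3 h 33 min 41 s.
Timecode: 03:33:41:01.

03:33:41:01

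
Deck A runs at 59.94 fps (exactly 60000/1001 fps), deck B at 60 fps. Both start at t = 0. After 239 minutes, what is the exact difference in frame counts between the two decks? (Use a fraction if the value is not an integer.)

239 min = 14340 s.
A emits 60000/1001 × 14340 = 860400000/1001 frames; B emits 60 × 14340 = 860400.
Difference = 860400/1001 frames (≈ 859.5405); B is ahead of A.

860400/1001 frames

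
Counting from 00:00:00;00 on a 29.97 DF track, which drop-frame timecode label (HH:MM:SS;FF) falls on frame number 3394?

00:01:53;06

Ten DF minutes hold 17982 frames, so frame 3394 lies in block 0 (frames 0–17981) with 3394 frames into that block.
The block's first minute is 1800 frames and the rest 1798 each; 3394 frames reaches minute 1, so 0 × 18 + 1 × 2 = 2 labels have been skipped so far.
Adding those back, label number 3394 + 2 = 3396 at 30 labels/s is 113 s + 6 f = 0 h 1 min 53 s frame 6, i.e. 00:01:53;06.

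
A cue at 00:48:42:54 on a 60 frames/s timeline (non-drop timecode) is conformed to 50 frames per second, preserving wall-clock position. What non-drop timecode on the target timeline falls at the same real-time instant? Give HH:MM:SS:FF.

Source frame index: (0×3600 + 48×60 + 42) × 60 + 54 = 175374.
Real time: 175374 / (60) = 29229/10 s.
Target frame: (29229/10) × (50) = 146145.
At 50 labels/s: frame 146145 → 00:48:42:45.

00:48:42:45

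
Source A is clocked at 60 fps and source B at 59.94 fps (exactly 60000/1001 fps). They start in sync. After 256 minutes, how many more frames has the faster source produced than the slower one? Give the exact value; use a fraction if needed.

921600/1001 frames

256 min = 15360 s.
A emits 60 × 15360 = 921600 frames; B emits 60000/1001 × 15360 = 921600000/1001.
Difference = 921600/1001 frames (≈ 920.6793); B is behind A.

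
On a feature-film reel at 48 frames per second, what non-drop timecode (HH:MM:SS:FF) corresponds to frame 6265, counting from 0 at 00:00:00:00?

00:02:10:25

6265 ÷ 48 = 130 full seconds, remainder 25 frames.
130 s = 0 h 2 min 10 s.
Timecode: 00:02:10:25.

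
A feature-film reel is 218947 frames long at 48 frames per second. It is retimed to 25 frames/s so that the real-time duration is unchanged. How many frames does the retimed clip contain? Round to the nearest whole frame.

114035 frames

Frames at target rate = 218947 × (25) / (48) = 5473675/48 ≈ 114034.896.
Nearest whole frame: 114035.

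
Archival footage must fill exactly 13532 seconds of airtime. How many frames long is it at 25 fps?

338300 frames

Frames = 13532 × 25 = 338300.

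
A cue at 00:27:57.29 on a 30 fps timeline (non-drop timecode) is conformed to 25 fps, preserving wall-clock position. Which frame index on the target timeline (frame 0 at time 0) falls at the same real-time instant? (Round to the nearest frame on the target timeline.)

Source frame index: (0×3600 + 27×60 + 57) × 30 + 29 = 50339.
Real time: 50339 / (30) = 50339/30 s.
Target frame: (50339/30) × (25) = 251695/6 ≈ 41949.167 → 41949.

frame 41949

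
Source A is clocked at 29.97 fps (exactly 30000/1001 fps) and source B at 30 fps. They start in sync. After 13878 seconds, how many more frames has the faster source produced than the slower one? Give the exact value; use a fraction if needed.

416340/1001 frames

A emits 30000/1001 × 13878 = 416340000/1001 frames; B emits 30 × 13878 = 416340.
Difference = 416340/1001 frames (≈ 415.9241); B is ahead of A.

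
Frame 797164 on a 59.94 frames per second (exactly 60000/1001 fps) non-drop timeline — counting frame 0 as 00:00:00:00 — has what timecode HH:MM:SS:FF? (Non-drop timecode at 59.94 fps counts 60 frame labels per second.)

797164 ÷ 60 = 13286 full seconds, remainder 4 frames.
13286 s = 3 h 41 min 26 s.
Timecode: 03:41:26:04.

03:41:26:04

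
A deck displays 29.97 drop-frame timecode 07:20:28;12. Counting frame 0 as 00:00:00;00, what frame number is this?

As if non-drop at 30 labels/s: (7 × 3600 + 20 × 60 + 28) × 30 + 12 = 792852.
Minute boundaries passed: 440; those not divisible by 10: 440 − 44 = 396; dropped labels = 2 × 396 = 792.
Actual frame index = 792852 − 792 = 792060.

792060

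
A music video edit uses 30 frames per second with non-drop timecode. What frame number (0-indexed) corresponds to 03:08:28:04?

frame 339244

Total seconds to the label: (3 × 3600 + 8 × 60 + 28) = 11308.
Frame index = 11308 × 30 + 4 = 339244.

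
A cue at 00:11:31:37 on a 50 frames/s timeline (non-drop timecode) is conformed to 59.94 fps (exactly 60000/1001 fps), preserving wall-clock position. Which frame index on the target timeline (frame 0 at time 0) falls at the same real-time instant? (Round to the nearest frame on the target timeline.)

Source frame index: (0×3600 + 11×60 + 31) × 50 + 37 = 34587.
Real time: 34587 / (50) = 34587/50 s.
Target frame: (34587/50) × (60000/1001) = 5929200/143 ≈ 41462.937 → 41463.

frame 41463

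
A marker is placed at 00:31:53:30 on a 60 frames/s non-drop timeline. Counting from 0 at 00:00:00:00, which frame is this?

frame 114810

Total seconds to the label: (0 × 3600 + 31 × 60 + 53) = 1913.
Frame index = 1913 × 60 + 30 = 114810.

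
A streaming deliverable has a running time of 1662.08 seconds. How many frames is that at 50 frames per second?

Frames = 1662.08 × 50 = 83104.

83104 frames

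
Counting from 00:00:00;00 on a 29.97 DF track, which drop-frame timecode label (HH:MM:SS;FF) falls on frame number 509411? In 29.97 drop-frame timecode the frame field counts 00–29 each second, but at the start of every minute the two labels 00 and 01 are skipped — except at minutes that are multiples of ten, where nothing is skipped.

Ten DF minutes hold 17982 frames, so frame 509411 lies in block 28 (frames 503496–521477) with 5915 frames into that block.
The block's first minute is 1800 frames and the rest 1798 each; 5915 frames reaches minute 3, so 28 × 18 + 3 × 2 = 510 labels have been skipped so far.
Adding those back, label number 509411 + 510 = 509921 at 30 labels/s is 16997 s + 11 f = 4 h 43 min 17 s frame 11, i.e. 04:43:17;11.

04:43:17;11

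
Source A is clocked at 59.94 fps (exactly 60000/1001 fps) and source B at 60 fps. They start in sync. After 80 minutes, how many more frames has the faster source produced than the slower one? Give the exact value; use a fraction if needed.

80 min = 4800 s.
A emits 60000/1001 × 4800 = 288000000/1001 frames; B emits 60 × 4800 = 288000.
Difference = 288000/1001 frames (≈ 287.7123); B is ahead of A.

288000/1001 frames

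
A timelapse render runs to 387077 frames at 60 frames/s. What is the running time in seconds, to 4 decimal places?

6451.2833 seconds

Running time = 387077 × 1/60 = 387077/60 s ≈ 6451.2833 s.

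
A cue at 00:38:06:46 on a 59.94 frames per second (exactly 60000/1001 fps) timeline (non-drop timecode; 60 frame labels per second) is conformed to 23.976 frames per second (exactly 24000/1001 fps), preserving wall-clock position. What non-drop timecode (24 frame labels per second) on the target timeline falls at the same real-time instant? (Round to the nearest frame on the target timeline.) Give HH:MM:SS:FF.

00:38:06:18

Source frame index: (0×3600 + 38×60 + 6) × 60 + 46 = 137206.
Real time: 137206 / (60000/1001) = 68671603/30000 s.
Target frame: (68671603/30000) × (24000/1001) = 274412/5 ≈ 54882.400 → 54882.
At 24 labels/s: frame 54882 → 00:38:06:18.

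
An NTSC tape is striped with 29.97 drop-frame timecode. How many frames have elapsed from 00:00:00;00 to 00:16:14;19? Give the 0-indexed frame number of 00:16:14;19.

29209

Complete 10-minute blocks: 1, each 17982 frames → 17982.
Remaining 6 whole minutes in the current block: 1800 + 5 × 1798 = 10790 frames.
Within the current minute: 14 × 30 + 19 − 2 = 437 (labels ;00/;01 skipped at this minute). Total = 17982 + 10790 + 437 = 29209.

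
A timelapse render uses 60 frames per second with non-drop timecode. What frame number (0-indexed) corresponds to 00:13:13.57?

47637

Total seconds to the label: (0 × 3600 + 13 × 60 + 13) = 793.
Frame index = 793 × 60 + 57 = 47637.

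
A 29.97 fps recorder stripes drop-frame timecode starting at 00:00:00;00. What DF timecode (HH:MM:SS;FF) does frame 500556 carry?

04:38:21;28

Each 10-minute DF block holds 10 × 60 × 30 − 9 × 2 = 17982 frames. 500556 ÷ 17982 → 27 full blocks, remainder 15042.
Within the partial block the first minute is 1800 frames and each further minute 1798, so 8 further minute boundaries passed. Total skipped labels = 18 × 27 + 2 × 8 = 502.
Non-drop label index = 500556 + 502 = 501058; at 30 labels/s that is 04:38:21:28, i.e. DF 04:38:21;28.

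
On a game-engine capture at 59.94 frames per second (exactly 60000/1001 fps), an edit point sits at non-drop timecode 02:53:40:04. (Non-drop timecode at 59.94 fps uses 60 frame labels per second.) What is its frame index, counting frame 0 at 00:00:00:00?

625204

Total seconds to the label: (2 × 3600 + 53 × 60 + 40) = 10420.
Frame index = 10420 × 60 + 4 = 625204.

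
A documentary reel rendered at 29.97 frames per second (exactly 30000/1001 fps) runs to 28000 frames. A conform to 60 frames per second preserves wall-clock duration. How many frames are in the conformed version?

Target frames = source frames × (target rate / source rate) = 28000 × (60)/(30000/1001) = 28000 × 1001/500 = 56056.

56056 frames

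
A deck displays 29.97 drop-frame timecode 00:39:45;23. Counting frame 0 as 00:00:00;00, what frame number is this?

71501

Complete 10-minute blocks: 3, each 17982 frames → 53946.
Remaining 9 whole minutes in the current block: 1800 + 8 × 1798 = 16184 frames.
Within the current minute: 45 × 30 + 23 − 2 = 1371 (labels ;00/;01 skipped at this minute). Total = 53946 + 16184 + 1371 = 71501.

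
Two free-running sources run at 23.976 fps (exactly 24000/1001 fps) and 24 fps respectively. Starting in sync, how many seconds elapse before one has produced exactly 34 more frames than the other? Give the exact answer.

17017/12 seconds

The gap grows by |24 − 24000/1001| = 24/1001 frames per second.
Time for a 34-frame gap: 34 ÷ (24/1001) = 17017/12 s.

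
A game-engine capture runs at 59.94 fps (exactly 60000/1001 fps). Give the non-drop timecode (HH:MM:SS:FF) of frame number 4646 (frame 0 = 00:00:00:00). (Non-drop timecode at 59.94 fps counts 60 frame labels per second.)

4646 ÷ 60 = 77 full seconds, remainder 26 frames.
77 s = 0 h 1 min 17 s.
Timecode: 00:01:17:26.

00:01:17:26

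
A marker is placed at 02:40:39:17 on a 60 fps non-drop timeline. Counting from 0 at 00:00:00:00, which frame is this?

Total seconds to the label: (2 × 3600 + 40 × 60 + 39) = 9639.
Frame index = 9639 × 60 + 17 = 578357.

578357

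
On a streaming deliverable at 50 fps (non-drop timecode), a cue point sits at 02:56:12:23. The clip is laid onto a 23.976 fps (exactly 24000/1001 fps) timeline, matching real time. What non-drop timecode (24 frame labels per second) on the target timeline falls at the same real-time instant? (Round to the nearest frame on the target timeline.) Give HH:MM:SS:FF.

02:56:01:22

Source frame index: (2×3600 + 56×60 + 12) × 50 + 23 = 528623.
Real time: 528623 / (50) = 528623/50 s.
Target frame: (528623/50) × (24000/1001) = 253739040/1001 ≈ 253485.554 → 253486.
At 24 labels/s: frame 253486 → 02:56:01:22.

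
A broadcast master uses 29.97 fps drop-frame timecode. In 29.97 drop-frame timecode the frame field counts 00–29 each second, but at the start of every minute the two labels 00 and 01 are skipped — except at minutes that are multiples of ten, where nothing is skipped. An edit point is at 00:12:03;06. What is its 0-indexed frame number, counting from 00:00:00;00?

21674

As if non-drop at 30 labels/s: (0 × 3600 + 12 × 60 + 3) × 30 + 6 = 21696.
Minute boundaries passed: 12; those not divisible by 10: 12 − 1 = 11; dropped labels = 2 × 11 = 22.
Actual frame index = 21696 − 22 = 21674.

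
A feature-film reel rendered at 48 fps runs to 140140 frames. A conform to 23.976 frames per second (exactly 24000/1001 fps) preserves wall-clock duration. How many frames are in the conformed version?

Target frames = source frames × (target rate / source rate) = 140140 × (24000/1001)/(48) = 140140 × 500/1001 = 70000.

70000 frames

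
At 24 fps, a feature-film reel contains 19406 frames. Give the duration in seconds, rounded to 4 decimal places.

808.5833 seconds

Running time = 19406 × 1/24 = 9703/12 s ≈ 808.5833 s.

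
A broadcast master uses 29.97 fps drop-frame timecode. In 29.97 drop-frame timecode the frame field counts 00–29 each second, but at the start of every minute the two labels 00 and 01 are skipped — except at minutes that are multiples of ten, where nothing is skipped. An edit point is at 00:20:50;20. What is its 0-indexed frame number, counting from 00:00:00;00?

37484

As if non-drop at 30 labels/s: (0 × 3600 + 20 × 60 + 50) × 30 + 20 = 37520.
Minute boundaries passed: 20; those not divisible by 10: 20 − 2 = 18; dropped labels = 2 × 18 = 36.
Actual frame index = 37520 − 36 = 37484.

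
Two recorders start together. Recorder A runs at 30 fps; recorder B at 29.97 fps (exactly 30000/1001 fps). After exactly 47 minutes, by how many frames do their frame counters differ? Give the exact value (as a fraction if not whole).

47 min = 2820 s.
A emits 30 × 2820 = 84600 frames; B emits 30000/1001 × 2820 = 84600000/1001.
Difference = 84600/1001 frames (≈ 84.5155); B is behind A.

84600/1001 frames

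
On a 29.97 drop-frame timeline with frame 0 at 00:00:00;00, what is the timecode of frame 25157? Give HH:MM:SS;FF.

Ten DF minutes hold 17982 frames, so frame 25157 lies in block 1 (frames 17982–35963) with 7175 frames into that block.
The block's first minute is 1800 frames and the rest 1798 each; 7175 frames reaches minute 3, so 1 × 18 + 3 × 2 = 24 labels have been skipped so far.
Adding those back, label number 25157 + 24 = 25181 at 30 labels/s is 839 s + 11 f = 0 h 13 min 59 s frame 11, i.e. 00:13:59;11.

00:13:59;11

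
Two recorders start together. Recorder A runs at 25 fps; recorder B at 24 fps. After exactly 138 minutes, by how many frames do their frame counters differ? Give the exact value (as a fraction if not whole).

8280 frames

138 min = 8280 s.
A emits 25 × 8280 = 207000 frames; B emits 24 × 8280 = 198720.
Difference = 8280 frames; B is behind A.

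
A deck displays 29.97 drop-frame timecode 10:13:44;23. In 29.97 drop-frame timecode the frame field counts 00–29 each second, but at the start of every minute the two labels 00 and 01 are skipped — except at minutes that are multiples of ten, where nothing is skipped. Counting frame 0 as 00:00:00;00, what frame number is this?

1103639

Complete 10-minute blocks: 61, each 17982 frames → 1096902.
Remaining 3 whole minutes in the current block: 1800 + 2 × 1798 = 5396 frames.
Within the current minute: 44 × 30 + 23 − 2 = 1341 (labels ;00/;01 skipped at this minute). Total = 1096902 + 5396 + 1341 = 1103639.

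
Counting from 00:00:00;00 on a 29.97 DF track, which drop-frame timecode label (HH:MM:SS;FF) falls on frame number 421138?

Each 10-minute DF block holds 10 × 60 × 30 − 9 × 2 = 17982 frames. 421138 ÷ 17982 → 23 full blocks, remainder 7552.
Within the partial block the first minute is 1800 frames and each further minute 1798, so 4 further minute boundaries passed. Total skipped labels = 18 × 23 + 2 × 4 = 422.
Non-drop label index = 421138 + 422 = 421560; at 30 labels/s that is 03:54:12:00, i.e. DF 03:54:12;00.

03:54:12;00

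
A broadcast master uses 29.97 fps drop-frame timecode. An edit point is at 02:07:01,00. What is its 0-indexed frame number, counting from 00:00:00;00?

228400

As if non-drop at 30 labels/s: (2 × 3600 + 7 × 60 + 1) × 30 + 0 = 228630.
Minute boundaries passed: 127; those not divisible by 10: 127 − 12 = 115; dropped labels = 2 × 115 = 230.
Actual frame index = 228630 − 230 = 228400.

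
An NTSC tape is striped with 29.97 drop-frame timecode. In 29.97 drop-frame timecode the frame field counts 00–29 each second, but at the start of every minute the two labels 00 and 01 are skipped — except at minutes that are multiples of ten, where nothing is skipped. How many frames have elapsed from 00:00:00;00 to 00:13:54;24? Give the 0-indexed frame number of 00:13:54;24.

25020

As if non-drop at 30 labels/s: (0 × 3600 + 13 × 60 + 54) × 30 + 24 = 25044.
Minute boundaries passed: 13; those not divisible by 10: 13 − 1 = 12; dropped labels = 2 × 12 = 24.
Actual frame index = 25044 − 24 = 25020.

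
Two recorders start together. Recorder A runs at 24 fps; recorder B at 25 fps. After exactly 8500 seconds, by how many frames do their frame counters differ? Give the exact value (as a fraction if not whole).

A emits 24 × 8500 = 204000 frames; B emits 25 × 8500 = 212500.
Difference = 8500 frames; B is ahead of A.

8500 frames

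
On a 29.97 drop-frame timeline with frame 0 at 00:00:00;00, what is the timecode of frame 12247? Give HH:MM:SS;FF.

Each 10-minute DF block holds 10 × 60 × 30 − 9 × 2 = 17982 frames. 12247 ÷ 17982 → 0 full blocks, remainder 12247.
Within the partial block the first minute is 1800 frames and each further minute 1798, so 6 further minute boundaries passed. Total skipped labels = 18 × 0 + 2 × 6 = 12.
Non-drop label index = 12247 + 12 = 12259; at 30 labels/s that is 00:06:48:19, i.e. DF 00:06:48;19.

00:06:48;19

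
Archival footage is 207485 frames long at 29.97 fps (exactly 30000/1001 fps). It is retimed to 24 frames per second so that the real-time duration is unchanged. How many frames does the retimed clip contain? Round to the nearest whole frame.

166154 frames

Frames at target rate = 207485 × (24) / (30000/1001) = 41538497/250 ≈ 166153.988.
Nearest whole frame: 166154.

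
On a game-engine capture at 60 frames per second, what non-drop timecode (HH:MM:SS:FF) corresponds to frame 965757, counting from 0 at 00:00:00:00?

04:28:15:57

965757 ÷ 60 = 16095 full seconds, remainder 57 frames.
16095 s = 4 h 28 min 15 s.
Timecode: 04:28:15:57.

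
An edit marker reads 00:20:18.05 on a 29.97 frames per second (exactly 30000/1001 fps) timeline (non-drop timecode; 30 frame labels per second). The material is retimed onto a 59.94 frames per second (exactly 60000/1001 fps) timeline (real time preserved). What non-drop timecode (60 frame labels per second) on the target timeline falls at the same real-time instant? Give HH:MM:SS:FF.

00:20:18:10

Source frame index: (0×3600 + 20×60 + 18) × 30 + 5 = 36545.
Real time: 36545 / (30000/1001) = 7316309/6000 s.
Target frame: (7316309/6000) × (60000/1001) = 73090.
At 60 labels/s: frame 73090 → 00:20:18:10.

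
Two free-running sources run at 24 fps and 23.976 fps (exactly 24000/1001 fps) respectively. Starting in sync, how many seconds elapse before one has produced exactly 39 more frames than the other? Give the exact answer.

The gap grows by |24000/1001 − 24| = 24/1001 frames per second.
Time for a 39-frame gap: 39 ÷ (24/1001) = 1626.625 s.

1626.625 seconds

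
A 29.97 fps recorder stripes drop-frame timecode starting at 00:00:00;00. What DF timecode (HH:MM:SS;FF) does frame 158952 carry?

Ten DF minutes hold 17982 frames, so frame 158952 lies in block 8 (frames 143856–161837) with 15096 frames into that block.
The block's first minute is 1800 frames and the rest 1798 each; 15096 frames reaches minute 8, so 8 × 18 + 8 × 2 = 160 labels have been skipped so far.
Adding those back, label number 158952 + 160 = 159112 at 30 labels/s is 5303 s + 22 f = 1 h 28 min 23 s frame 22, i.e. 01:28:23;22.

01:28:23;22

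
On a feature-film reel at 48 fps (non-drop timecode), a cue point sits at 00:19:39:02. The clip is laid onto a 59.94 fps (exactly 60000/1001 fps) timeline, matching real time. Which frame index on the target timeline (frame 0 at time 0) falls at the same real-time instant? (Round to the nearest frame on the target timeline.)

Source frame index: (0×3600 + 19×60 + 39) × 48 + 2 = 56594.
Real time: 56594 / (48) = 28297/24 s.
Target frame: (28297/24) × (60000/1001) = 70742500/1001 ≈ 70671.828 → 70672.

frame 70672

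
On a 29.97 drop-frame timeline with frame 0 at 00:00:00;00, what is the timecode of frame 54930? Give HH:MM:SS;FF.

Ten DF minutes hold 17982 frames, so frame 54930 lies in block 3 (frames 53946–71927) with 984 frames into that block.
The block's first minute is 1800 frames and the rest 1798 each; 984 frames reaches minute 0, so 3 × 18 + 0 × 2 = 54 labels have been skipped so far.
Adding those back, label number 54930 + 54 = 54984 at 30 labels/s is 1832 s + 24 f = 0 h 30 min 32 s frame 24, i.e. 00:30:32;24.

00:30:32;24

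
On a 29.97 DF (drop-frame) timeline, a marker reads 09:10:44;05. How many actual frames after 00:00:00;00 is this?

990335

As if non-drop at 30 labels/s: (9 × 3600 + 10 × 60 + 44) × 30 + 5 = 991325.
Minute boundaries passed: 550; those not divisible by 10: 550 − 55 = 495; dropped labels = 2 × 495 = 990.
Actual frame index = 991325 − 990 = 990335.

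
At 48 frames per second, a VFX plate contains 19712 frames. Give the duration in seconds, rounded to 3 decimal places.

410.667 seconds

Running time = 19712 × 1/48 = 1232/3 s ≈ 410.667 s.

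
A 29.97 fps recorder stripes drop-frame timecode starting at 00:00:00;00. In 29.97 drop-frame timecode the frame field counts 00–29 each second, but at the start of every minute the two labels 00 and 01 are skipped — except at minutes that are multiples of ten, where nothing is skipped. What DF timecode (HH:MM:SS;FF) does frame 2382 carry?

00:01:19;14

Ten DF minutes hold 17982 frames, so frame 2382 lies in block 0 (frames 0–17981) with 2382 frames into that block.
The block's first minute is 1800 frames and the rest 1798 each; 2382 frames reaches minute 1, so 0 × 18 + 1 × 2 = 2 labels have been skipped so far.
Adding those back, label number 2382 + 2 = 2384 at 30 labels/s is 79 s + 14 f = 0 h 1 min 19 s frame 14, i.e. 00:01:19;14.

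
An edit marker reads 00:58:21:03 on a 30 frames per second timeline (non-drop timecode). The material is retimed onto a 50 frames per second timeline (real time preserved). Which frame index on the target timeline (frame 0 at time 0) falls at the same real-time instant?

frame 175055

Source frame index: (0×3600 + 58×60 + 21) × 30 + 3 = 105033.
Real time: 105033 / (30) = 35011/10 s.
Target frame: (35011/10) × (50) = 175055.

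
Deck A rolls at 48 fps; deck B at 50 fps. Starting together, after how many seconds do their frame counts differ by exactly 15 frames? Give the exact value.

7.5 seconds

The gap grows by |50 − 48| = 2 frames per second.
Time for a 15-frame gap: 15 ÷ (2) = 7.5 s.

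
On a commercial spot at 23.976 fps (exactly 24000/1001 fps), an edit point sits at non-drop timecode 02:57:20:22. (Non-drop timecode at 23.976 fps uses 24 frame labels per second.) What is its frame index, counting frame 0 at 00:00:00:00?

Total seconds to the label: (2 × 3600 + 57 × 60 + 20) = 10640.
Frame index = 10640 × 24 + 22 = 255382.

255382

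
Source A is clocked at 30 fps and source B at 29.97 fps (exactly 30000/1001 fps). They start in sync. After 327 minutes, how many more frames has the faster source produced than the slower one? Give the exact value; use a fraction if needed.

327 min = 19620 s.
A emits 30 × 19620 = 588600 frames; B emits 30000/1001 × 19620 = 588600000/1001.
Difference = 588600/1001 frames (≈ 588.0120); B is behind A.

588600/1001 frames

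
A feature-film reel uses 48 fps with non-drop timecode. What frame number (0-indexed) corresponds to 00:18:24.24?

Total seconds to the label: (0 × 3600 + 18 × 60 + 24) = 1104.
Frame index = 1104 × 48 + 24 = 53016.

53016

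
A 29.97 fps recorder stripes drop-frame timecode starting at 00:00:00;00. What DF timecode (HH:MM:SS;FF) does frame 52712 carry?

00:29:18;26

Ten DF minutes hold 17982 frames, so frame 52712 lies in block 2 (frames 35964–53945) with 16748 frames into that block.
The block's first minute is 1800 frames and the rest 1798 each; 16748 frames reaches minute 9, so 2 × 18 + 9 × 2 = 54 labels have been skipped so far.
Adding those back, label number 52712 + 54 = 52766 at 30 labels/s is 1758 s + 26 f = 0 h 29 min 18 s frame 26, i.e. 00:29:18;26.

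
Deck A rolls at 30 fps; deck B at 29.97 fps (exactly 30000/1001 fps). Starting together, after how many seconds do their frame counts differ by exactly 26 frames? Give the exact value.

The gap grows by |30000/1001 − 30| = 30/1001 frames per second.
Time for a 26-frame gap: 26 ÷ (30/1001) = 13013/15 s.

13013/15 seconds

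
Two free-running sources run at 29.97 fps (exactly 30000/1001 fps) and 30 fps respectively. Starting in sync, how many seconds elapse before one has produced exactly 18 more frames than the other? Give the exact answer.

600.6 seconds

The gap grows by |30 − 30000/1001| = 30/1001 frames per second.
Time for a 18-frame gap: 18 ÷ (30/1001) = 600.6 s.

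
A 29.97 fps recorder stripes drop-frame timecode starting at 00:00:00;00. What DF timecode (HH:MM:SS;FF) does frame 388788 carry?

03:36:12;18

Ten DF minutes hold 17982 frames, so frame 388788 lies in block 21 (frames 377622–395603) with 11166 frames into that block.
The block's first minute is 1800 frames and the rest 1798 each; 11166 frames reaches minute 6, so 21 × 18 + 6 × 2 = 390 labels have been skipped so far.
Adding those back, label number 388788 + 390 = 389178 at 30 labels/s is 12972 s + 18 f = 3 h 36 min 12 s frame 18, i.e. 03:36:12;18.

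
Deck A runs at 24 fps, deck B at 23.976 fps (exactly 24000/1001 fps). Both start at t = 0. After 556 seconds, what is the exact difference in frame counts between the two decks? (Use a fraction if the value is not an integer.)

A emits 24 × 556 = 13344 frames; B emits 24000/1001 × 556 = 13344000/1001.
Difference = 13344/1001 frames (≈ 13.3307); B is behind A.

13344/1001 frames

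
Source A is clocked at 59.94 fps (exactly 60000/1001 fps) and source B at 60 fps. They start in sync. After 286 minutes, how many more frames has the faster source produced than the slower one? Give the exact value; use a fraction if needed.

7200/7 frames

286 min = 17160 s.
A emits 60000/1001 × 17160 = 7200000/7 frames; B emits 60 × 17160 = 1029600.
Difference = 7200/7 frames (≈ 1028.5714); B is ahead of A.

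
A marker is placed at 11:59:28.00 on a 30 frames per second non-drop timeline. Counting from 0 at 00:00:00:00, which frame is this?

Total seconds to the label: (11 × 3600 + 59 × 60 + 28) = 43168.
Frame index = 43168 × 30 + 0 = 1295040.

frame 1295040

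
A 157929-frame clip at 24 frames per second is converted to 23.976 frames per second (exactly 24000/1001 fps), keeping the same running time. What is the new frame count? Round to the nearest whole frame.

Frames at target rate = 157929 × (24000/1001) / (24) = 157929000/1001 ≈ 157771.229.
Nearest whole frame: 157771.

157771 frames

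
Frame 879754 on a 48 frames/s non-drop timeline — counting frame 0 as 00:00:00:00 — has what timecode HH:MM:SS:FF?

05:05:28:10

879754 ÷ 48 = 18328 full seconds, remainder 10 frames.
18328 s = 5 h 5 min 28 s.
Timecode: 05:05:28:10.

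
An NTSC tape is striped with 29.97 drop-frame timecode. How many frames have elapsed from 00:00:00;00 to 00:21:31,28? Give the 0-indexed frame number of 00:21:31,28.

Complete 10-minute blocks: 2, each 17982 frames → 35964.
Remaining 1 whole minute in the current block: 1800 + 0 × 1798 = 1800 frames.
Within the current minute: 31 × 30 + 28 − 2 = 956 (labels ;00/;01 skipped at this minute). Total = 35964 + 1800 + 956 = 38720.

38720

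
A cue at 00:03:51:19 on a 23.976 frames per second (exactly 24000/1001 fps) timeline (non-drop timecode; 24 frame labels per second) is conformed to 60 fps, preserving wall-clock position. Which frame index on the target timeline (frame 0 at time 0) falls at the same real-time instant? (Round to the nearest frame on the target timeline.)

frame 13921

Source frame index: (0×3600 + 3×60 + 51) × 24 + 19 = 5563.
Real time: 5563 / (24000/1001) = 5568563/24000 s.
Target frame: (5568563/24000) × (60) = 5568563/400 ≈ 13921.407 → 13921.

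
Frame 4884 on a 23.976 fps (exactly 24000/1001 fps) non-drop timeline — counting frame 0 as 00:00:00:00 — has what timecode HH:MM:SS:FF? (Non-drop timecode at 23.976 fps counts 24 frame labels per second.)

4884 ÷ 24 = 203 full seconds, remainder 12 frames.
203 s = 0 h 3 min 23 s.
Timecode: 00:03:23:12.

00:03:23:12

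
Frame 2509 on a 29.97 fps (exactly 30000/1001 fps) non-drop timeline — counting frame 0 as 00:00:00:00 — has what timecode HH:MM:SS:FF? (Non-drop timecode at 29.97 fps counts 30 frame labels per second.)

2509 ÷ 30 = 83 full seconds, remainder 19 frames.
83 s = 0 h 1 min 23 s.
Timecode: 00:01:23:19.

00:01:23:19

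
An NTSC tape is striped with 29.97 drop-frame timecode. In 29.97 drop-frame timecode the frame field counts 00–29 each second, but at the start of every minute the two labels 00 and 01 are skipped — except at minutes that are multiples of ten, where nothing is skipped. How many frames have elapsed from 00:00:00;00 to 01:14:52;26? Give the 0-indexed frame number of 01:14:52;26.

134652

As if non-drop at 30 labels/s: (1 × 3600 + 14 × 60 + 52) × 30 + 26 = 134786.
Minute boundaries passed: 74; those not divisible by 10: 74 − 7 = 67; dropped labels = 2 × 67 = 134.
Actual frame index = 134786 − 134 = 134652.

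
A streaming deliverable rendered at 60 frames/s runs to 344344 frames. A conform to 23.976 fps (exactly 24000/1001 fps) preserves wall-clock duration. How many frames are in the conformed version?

137600 frames

Target frames = source frames × (target rate / source rate) = 344344 × (24000/1001)/(60) = 344344 × 400/1001 = 137600.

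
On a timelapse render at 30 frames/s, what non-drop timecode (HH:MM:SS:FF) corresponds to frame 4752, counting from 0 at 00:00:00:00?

4752 ÷ 30 = 158 full seconds, remainder 12 frames.
158 s = 0 h 2 min 38 s.
Timecode: 00:02:38:12.

00:02:38:12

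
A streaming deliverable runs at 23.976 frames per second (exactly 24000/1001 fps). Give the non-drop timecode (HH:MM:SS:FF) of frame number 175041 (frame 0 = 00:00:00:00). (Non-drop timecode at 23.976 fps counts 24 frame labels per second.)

175041 ÷ 24 = 7293 full seconds, remainder 9 frames.
7293 s = 2 h 1 min 33 s.
Timecode: 02:01:33:09.

02:01:33:09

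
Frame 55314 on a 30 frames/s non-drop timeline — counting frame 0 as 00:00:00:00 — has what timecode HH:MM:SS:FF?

00:30:43:24

55314 ÷ 30 = 1843 full seconds, remainder 24 frames.
1843 s = 0 h 30 min 43 s.
Timecode: 00:30:43:24.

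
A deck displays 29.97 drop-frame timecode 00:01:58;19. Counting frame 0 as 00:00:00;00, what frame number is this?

As if non-drop at 30 labels/s: (0 × 3600 + 1 × 60 + 58) × 30 + 19 = 3559.
Minute boundaries passed: 1; those not divisible by 10: 1 − 0 = 1; dropped labels = 2 × 1 = 2.
Actual frame index = 3559 − 2 = 3557.

3557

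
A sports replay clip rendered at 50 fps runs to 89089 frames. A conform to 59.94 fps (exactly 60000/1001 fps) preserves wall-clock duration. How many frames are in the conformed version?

Target frames = source frames × (target rate / source rate) = 89089 × (60000/1001)/(50) = 89089 × 1200/1001 = 106800.

106800 frames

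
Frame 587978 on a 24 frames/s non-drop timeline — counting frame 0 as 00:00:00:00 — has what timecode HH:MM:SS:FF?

587978 ÷ 24 = 24499 full seconds, remainder 2 frames.
24499 s = 6 h 48 min 19 s.
Timecode: 06:48:19:02.

06:48:19:02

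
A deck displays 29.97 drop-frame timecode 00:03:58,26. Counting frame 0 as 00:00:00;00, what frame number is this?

7160

Complete 10-minute blocks: 0, each 17982 frames → 0.
Remaining 3 whole minutes in the current block: 1800 + 2 × 1798 = 5396 frames.
Within the current minute: 58 × 30 + 26 − 2 = 1764 (labels ;00/;01 skipped at this minute). Total = 0 + 5396 + 1764 = 7160.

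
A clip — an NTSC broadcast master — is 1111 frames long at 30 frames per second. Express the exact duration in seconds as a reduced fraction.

Running time = 1111 ÷ (30) = 1111 × 1/30 = 1111/30 s.

1111/30 seconds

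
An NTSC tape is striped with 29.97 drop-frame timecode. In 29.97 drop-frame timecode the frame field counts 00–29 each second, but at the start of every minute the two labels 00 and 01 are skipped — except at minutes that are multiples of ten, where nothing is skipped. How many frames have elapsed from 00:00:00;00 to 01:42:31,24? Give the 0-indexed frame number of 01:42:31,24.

Complete 10-minute blocks: 10, each 17982 frames → 179820.
Remaining 2 whole minutes in the current block: 1800 + 1 × 1798 = 3598 frames.
Within the current minute: 31 × 30 + 24 − 2 = 952 (labels ;00/;01 skipped at this minute). Total = 179820 + 3598 + 952 = 184370.

184370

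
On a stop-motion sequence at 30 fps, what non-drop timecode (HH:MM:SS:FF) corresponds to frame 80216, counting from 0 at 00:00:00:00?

00:44:33:26

80216 ÷ 30 = 2673 full seconds, remainder 26 frames.
2673 s = 0 h 44 min 33 s.
Timecode: 00:44:33:26.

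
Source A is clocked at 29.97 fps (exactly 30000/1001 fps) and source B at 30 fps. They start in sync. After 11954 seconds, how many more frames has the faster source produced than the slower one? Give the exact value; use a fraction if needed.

A emits 30000/1001 × 11954 = 358620000/1001 frames; B emits 30 × 11954 = 358620.
Difference = 358620/1001 frames (≈ 358.2617); B is ahead of A.

358620/1001 frames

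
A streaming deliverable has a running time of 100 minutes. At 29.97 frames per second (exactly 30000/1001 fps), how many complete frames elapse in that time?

179820 frames

100 min = 6000 s.
Frames = 6000 × 30000/1001 = 180000000/1001 ≈ 179820.1798.
Complete frames: 179820.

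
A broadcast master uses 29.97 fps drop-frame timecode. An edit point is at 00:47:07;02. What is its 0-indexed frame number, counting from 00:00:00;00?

84726

As if non-drop at 30 labels/s: (0 × 3600 + 47 × 60 + 7) × 30 + 2 = 84812.
Minute boundaries passed: 47; those not divisible by 10: 47 − 4 = 43; dropped labels = 2 × 43 = 86.
Actual frame index = 84812 − 86 = 84726.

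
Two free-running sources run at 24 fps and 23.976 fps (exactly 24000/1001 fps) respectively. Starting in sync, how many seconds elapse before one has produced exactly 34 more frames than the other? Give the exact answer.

The gap grows by |24000/1001 − 24| = 24/1001 frames per second.
Time for a 34-frame gap: 34 ÷ (24/1001) = 17017/12 s.

17017/12 seconds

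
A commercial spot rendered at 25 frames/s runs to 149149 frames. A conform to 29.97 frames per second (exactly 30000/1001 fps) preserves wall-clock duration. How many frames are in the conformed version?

178800 frames

Target frames = source frames × (target rate / source rate) = 149149 × (30000/1001)/(25) = 149149 × 1200/1001 = 178800.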